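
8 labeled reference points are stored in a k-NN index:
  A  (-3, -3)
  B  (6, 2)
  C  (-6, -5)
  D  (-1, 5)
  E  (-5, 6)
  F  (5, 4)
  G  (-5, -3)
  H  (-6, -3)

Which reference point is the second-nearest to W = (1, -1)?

Compare squared distances (the ordering matches that of the actual distances):
|WA|² = 16 + 4 = 20
|WB|² = 25 + 9 = 34
|WC|² = 49 + 16 = 65
|WD|² = 4 + 36 = 40
|WE|² = 36 + 49 = 85
|WF|² = 16 + 25 = 41
|WG|² = 36 + 4 = 40
|WH|² = 49 + 4 = 53
Sorted ascending: A, B, D, … — the second-nearest is B.

B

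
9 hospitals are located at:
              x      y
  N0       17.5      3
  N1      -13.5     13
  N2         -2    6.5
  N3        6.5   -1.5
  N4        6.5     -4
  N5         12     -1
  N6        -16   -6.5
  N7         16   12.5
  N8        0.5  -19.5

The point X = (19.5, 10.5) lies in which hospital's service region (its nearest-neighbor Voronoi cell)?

N7

Since √ is increasing, it suffices to compare squared distances:
|XN0|² = 4 + 56.25 = 60.25
|XN1|² = 1089 + 6.25 = 1095.25
|XN2|² = 462.25 + 16 = 478.25
|XN3|² = 169 + 144 = 313
|XN4|² = 169 + 210.25 = 379.25
|XN5|² = 56.25 + 132.25 = 188.5
|XN6|² = 1260.25 + 289 = 1549.25
|XN7|² = 12.25 + 4 = 16.25
|XN8|² = 361 + 900 = 1261
The smallest is to N7, so X lies in the Voronoi region of N7.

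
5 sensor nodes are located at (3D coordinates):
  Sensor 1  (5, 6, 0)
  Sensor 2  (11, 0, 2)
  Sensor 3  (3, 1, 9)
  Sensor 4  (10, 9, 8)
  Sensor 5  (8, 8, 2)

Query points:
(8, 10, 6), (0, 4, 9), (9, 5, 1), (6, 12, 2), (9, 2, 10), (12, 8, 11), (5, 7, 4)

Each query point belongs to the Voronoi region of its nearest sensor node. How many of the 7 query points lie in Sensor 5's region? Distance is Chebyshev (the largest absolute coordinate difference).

(8, 10, 6) — d to each: Sensor 1:6, Sensor 2:10, Sensor 3:9, Sensor 4:2, Sensor 5:4 → nearest is Sensor 4
(0, 4, 9) — d to each: Sensor 1:9, Sensor 2:11, Sensor 3:3, Sensor 4:10, Sensor 5:8 → nearest is Sensor 3
(9, 5, 1) — d to each: Sensor 1:4, Sensor 2:5, Sensor 3:8, Sensor 4:7, Sensor 5:3 → nearest is Sensor 5
(6, 12, 2) — d to each: Sensor 1:6, Sensor 2:12, Sensor 3:11, Sensor 4:6, Sensor 5:4 → nearest is Sensor 5
(9, 2, 10) — d to each: Sensor 1:10, Sensor 2:8, Sensor 3:6, Sensor 4:7, Sensor 5:8 → nearest is Sensor 3
(12, 8, 11) — d to each: Sensor 1:11, Sensor 2:9, Sensor 3:9, Sensor 4:3, Sensor 5:9 → nearest is Sensor 4
(5, 7, 4) — d to each: Sensor 1:4, Sensor 2:7, Sensor 3:6, Sensor 4:5, Sensor 5:3 → nearest is Sensor 5
3 of the 7 points have Sensor 5 as nearest.

3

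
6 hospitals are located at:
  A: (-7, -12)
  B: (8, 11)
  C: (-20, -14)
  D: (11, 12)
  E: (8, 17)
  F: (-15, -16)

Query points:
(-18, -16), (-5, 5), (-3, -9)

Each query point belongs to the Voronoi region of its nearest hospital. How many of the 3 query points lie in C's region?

1

(-18, -16) — d² to each: A:137, B:1405, C:8, D:1625, E:1765, F:9 → nearest is C
(-5, 5) — d² to each: A:293, B:205, C:586, D:305, E:313, F:541 → nearest is B
(-3, -9) — d² to each: A:25, B:521, C:314, D:637, E:797, F:193 → nearest is A
1 of the 3 points has C as nearest.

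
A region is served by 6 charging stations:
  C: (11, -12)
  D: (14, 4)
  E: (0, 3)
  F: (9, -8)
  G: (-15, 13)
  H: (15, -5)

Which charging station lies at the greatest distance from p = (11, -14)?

Since √ is increasing, it suffices to compare squared distances:
|pC|² = (11−11)² + (-14−(-12))² = 0 + 4 = 4
|pD|² = (11−14)² + (-14−4)² = 9 + 324 = 333
|pE|² = (11−0)² + (-14−3)² = 121 + 289 = 410
|pF|² = (11−9)² + (-14−(-8))² = 4 + 36 = 40
|pG|² = (11−(-15))² + (-14−13)² = 676 + 729 = 1405
|pH|² = (11−15)² + (-14−(-5))² = 16 + 81 = 97
The largest is to G.

G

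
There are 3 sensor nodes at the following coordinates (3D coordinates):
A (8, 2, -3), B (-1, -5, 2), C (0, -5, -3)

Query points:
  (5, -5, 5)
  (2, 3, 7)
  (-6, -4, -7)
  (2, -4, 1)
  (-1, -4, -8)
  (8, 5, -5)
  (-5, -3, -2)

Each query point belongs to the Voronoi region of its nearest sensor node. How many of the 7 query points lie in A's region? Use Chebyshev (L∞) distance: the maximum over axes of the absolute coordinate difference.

1

(5, -5, 5) — d to each: A:8, B:6, C:8 → nearest is B
(2, 3, 7) — d to each: A:10, B:8, C:10 → nearest is B
(-6, -4, -7) — d to each: A:14, B:9, C:6 → nearest is C
(2, -4, 1) — d to each: A:6, B:3, C:4 → nearest is B
(-1, -4, -8) — d to each: A:9, B:10, C:5 → nearest is C
(8, 5, -5) — d to each: A:3, B:10, C:10 → nearest is A
(-5, -3, -2) — d to each: A:13, B:4, C:5 → nearest is B
1 of the 7 points has A as nearest.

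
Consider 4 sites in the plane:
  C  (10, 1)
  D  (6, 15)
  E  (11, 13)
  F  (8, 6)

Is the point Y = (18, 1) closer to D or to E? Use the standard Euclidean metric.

Compare squared distances:
|YD|² = (18−6)² + (1−15)² = 144 + 196 = 340
|YE|² = (18−11)² + (1−13)² = 49 + 144 = 193
340 > 193, so E is closer.

E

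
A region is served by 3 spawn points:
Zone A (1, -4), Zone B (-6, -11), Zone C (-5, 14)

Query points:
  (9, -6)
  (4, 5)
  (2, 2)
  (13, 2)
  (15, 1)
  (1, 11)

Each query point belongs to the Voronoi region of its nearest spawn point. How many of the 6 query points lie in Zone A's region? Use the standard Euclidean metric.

(9, -6) — d² to each: Zone A:68, Zone B:250, Zone C:596 → nearest is Zone A
(4, 5) — d² to each: Zone A:90, Zone B:356, Zone C:162 → nearest is Zone A
(2, 2) — d² to each: Zone A:37, Zone B:233, Zone C:193 → nearest is Zone A
(13, 2) — d² to each: Zone A:180, Zone B:530, Zone C:468 → nearest is Zone A
(15, 1) — d² to each: Zone A:221, Zone B:585, Zone C:569 → nearest is Zone A
(1, 11) — d² to each: Zone A:225, Zone B:533, Zone C:45 → nearest is Zone C
5 of the 6 points have Zone A as nearest.

5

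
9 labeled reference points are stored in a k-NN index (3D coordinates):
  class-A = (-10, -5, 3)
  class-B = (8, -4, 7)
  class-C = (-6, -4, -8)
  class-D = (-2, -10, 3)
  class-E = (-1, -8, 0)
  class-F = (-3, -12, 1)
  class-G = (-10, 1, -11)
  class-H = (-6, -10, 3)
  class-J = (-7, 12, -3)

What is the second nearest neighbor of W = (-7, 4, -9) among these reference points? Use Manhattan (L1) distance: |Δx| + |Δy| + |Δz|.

d(W, class-A) = |-7−(-10)| + |4−(-5)| + |-9−3| = 3 + 9 + 12 = 24
d(W, class-B) = |-7−8| + |4−(-4)| + |-9−7| = 15 + 8 + 16 = 39
d(W, class-C) = |-7−(-6)| + |4−(-4)| + |-9−(-8)| = 1 + 8 + 1 = 10
d(W, class-D) = |-7−(-2)| + |4−(-10)| + |-9−3| = 5 + 14 + 12 = 31
d(W, class-E) = |-7−(-1)| + |4−(-8)| + |-9−0| = 6 + 12 + 9 = 27
d(W, class-F) = |-7−(-3)| + |4−(-12)| + |-9−1| = 4 + 16 + 10 = 30
d(W, class-G) = |-7−(-10)| + |4−1| + |-9−(-11)| = 3 + 3 + 2 = 8
d(W, class-H) = |-7−(-6)| + |4−(-10)| + |-9−3| = 1 + 14 + 12 = 27
d(W, class-J) = |-7−(-7)| + |4−12| + |-9−(-3)| = 0 + 8 + 6 = 14
Sorted ascending: class-G, class-C, class-J, … — the second-nearest is class-C.

class-C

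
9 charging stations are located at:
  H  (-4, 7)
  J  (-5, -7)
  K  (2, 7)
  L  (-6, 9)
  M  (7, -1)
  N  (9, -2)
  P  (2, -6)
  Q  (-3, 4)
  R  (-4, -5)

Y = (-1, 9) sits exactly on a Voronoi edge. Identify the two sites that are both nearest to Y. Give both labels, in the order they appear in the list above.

H and K

Squared distances from Y to each site:
|YH|² = 9 + 4 = 13
|YJ|² = 16 + 256 = 272
|YK|² = 9 + 4 = 13
|YL|² = 25 + 0 = 25
|YM|² = 64 + 100 = 164
|YN|² = 100 + 121 = 221
|YP|² = 9 + 225 = 234
|YQ|² = 4 + 25 = 29
|YR|² = 9 + 196 = 205
Y is equidistant from H and K (both at squared distance 13), and every other site is strictly farther — so Y lies on the H–K Voronoi edge.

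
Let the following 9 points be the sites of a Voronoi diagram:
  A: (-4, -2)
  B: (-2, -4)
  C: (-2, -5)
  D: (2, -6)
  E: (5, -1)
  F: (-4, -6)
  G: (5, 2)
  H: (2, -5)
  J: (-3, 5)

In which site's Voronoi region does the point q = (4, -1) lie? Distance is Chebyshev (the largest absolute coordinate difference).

d(q,A) = max(8, 1) = 8
d(q,B) = max(6, 3) = 6
d(q,C) = max(6, 4) = 6
d(q,D) = max(2, 5) = 5
d(q,E) = max(1, 0) = 1
d(q,F) = max(8, 5) = 8
d(q,G) = max(1, 3) = 3
d(q,H) = max(2, 4) = 4
d(q,J) = max(7, 6) = 7
Minimum is at E.

E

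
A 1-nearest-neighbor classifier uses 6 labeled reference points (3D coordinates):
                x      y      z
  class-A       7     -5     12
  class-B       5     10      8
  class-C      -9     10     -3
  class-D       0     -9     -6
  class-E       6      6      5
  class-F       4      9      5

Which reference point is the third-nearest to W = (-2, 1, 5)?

class-B

Squared Euclidean distances:
d²(W, class-A) = (-2−7)² + (1−(-5))² + (5−12)² = 81 + 36 + 49 = 166
d²(W, class-B) = (-2−5)² + (1−10)² + (5−8)² = 49 + 81 + 9 = 139
d²(W, class-C) = (-2−(-9))² + (1−10)² + (5−(-3))² = 49 + 81 + 64 = 194
d²(W, class-D) = (-2−0)² + (1−(-9))² + (5−(-6))² = 4 + 100 + 121 = 225
d²(W, class-E) = (-2−6)² + (1−6)² + (5−5)² = 64 + 25 + 0 = 89
d²(W, class-F) = (-2−4)² + (1−9)² + (5−5)² = 36 + 64 + 0 = 100
Sorted ascending: class-E, class-F, class-B, class-A, … — the third-nearest is class-B.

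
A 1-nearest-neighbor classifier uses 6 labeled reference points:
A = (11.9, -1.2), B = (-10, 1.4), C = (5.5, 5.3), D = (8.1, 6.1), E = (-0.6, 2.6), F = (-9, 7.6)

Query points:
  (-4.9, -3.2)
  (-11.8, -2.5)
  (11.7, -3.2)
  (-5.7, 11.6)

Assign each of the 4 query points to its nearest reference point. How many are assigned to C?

0

(-4.9, -3.2) — d² to each: A:286.24, B:47.17, C:180.41, D:255.49, E:52.13, F:133.45 → nearest is B
(-11.8, -2.5) — d² to each: A:563.38, B:18.45, C:360.13, D:469.97, E:151.45, F:109.85 → nearest is B
(11.7, -3.2) — d² to each: A:4.04, B:492.05, C:110.69, D:99.45, E:184.93, F:545.13 → nearest is A
(-5.7, 11.6) — d² to each: A:473.6, B:122.53, C:165.13, D:220.69, E:107.01, F:26.89 → nearest is F
0 of the 4 points have C as nearest.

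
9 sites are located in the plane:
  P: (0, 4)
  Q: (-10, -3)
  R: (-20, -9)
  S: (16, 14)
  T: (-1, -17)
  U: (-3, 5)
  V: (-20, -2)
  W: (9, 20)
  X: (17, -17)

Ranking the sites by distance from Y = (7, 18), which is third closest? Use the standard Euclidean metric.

P

Squared Euclidean distances:
|YP|² = 49 + 196 = 245
|YQ|² = 289 + 441 = 730
|YR|² = 729 + 729 = 1458
|YS|² = 81 + 16 = 97
|YT|² = 64 + 1225 = 1289
|YU|² = 100 + 169 = 269
|YV|² = 729 + 400 = 1129
|YW|² = 4 + 4 = 8
|YX|² = 100 + 1225 = 1325
Sorted ascending: W, S, P, U, … — the third-nearest is P.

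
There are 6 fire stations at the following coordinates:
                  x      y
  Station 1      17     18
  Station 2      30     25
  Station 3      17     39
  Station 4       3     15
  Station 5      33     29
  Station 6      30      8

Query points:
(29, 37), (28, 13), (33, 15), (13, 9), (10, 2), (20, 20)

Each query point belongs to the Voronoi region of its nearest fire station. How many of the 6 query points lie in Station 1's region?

2

(29, 37) — d² to each: Station 1:505, Station 2:145, Station 3:148, Station 4:1160, Station 5:80, Station 6:842 → nearest is Station 5
(28, 13) — d² to each: Station 1:146, Station 2:148, Station 3:797, Station 4:629, Station 5:281, Station 6:29 → nearest is Station 6
(33, 15) — d² to each: Station 1:265, Station 2:109, Station 3:832, Station 4:900, Station 5:196, Station 6:58 → nearest is Station 6
(13, 9) — d² to each: Station 1:97, Station 2:545, Station 3:916, Station 4:136, Station 5:800, Station 6:290 → nearest is Station 1
(10, 2) — d² to each: Station 1:305, Station 2:929, Station 3:1418, Station 4:218, Station 5:1258, Station 6:436 → nearest is Station 4
(20, 20) — d² to each: Station 1:13, Station 2:125, Station 3:370, Station 4:314, Station 5:250, Station 6:244 → nearest is Station 1
2 of the 6 points have Station 1 as nearest.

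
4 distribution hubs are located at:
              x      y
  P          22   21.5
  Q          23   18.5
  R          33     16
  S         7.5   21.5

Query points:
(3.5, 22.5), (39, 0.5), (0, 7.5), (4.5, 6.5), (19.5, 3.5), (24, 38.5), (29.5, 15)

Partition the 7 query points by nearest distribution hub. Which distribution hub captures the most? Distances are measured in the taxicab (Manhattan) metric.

S

(3.5, 22.5) — d to each: P:19.5, Q:23.5, R:36, S:5 → nearest is S
(39, 0.5) — d to each: P:38, Q:34, R:21.5, S:52.5 → nearest is R
(0, 7.5) — d to each: P:36, Q:34, R:41.5, S:21.5 → nearest is S
(4.5, 6.5) — d to each: P:32.5, Q:30.5, R:38, S:18 → nearest is S
(19.5, 3.5) — d to each: P:20.5, Q:18.5, R:26, S:30 → nearest is Q
(24, 38.5) — d to each: P:19, Q:21, R:31.5, S:33.5 → nearest is P
(29.5, 15) — d to each: P:14, Q:10, R:4.5, S:28.5 → nearest is R
Tally — P:1, Q:1, R:2, S:3. S captures the most (3).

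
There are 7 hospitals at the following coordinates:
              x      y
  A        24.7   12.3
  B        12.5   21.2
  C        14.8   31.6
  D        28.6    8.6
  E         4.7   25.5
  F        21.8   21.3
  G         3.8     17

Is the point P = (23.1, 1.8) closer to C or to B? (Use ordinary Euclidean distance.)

B

Compare squared distances:
|PC|² = (23.1−14.8)² + (1.8−31.6)² = 68.89 + 888.04 = 956.93
|PB|² = (23.1−12.5)² + (1.8−21.2)² = 112.36 + 376.36 = 488.72
956.93 > 488.72, so B is closer.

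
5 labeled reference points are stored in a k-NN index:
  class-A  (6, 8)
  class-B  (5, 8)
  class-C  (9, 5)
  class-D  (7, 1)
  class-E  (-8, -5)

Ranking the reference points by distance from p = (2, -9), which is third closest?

class-C

Compare squared distances (the ordering matches that of the actual distances):
d²(p, class-A) = (2−6)² + (-9−8)² = 16 + 289 = 305
d²(p, class-B) = (2−5)² + (-9−8)² = 9 + 289 = 298
d²(p, class-C) = (2−9)² + (-9−5)² = 49 + 196 = 245
d²(p, class-D) = (2−7)² + (-9−1)² = 25 + 100 = 125
d²(p, class-E) = (2−(-8))² + (-9−(-5))² = 100 + 16 = 116
Sorted ascending: class-E, class-D, class-C, class-B, … — the third-nearest is class-C.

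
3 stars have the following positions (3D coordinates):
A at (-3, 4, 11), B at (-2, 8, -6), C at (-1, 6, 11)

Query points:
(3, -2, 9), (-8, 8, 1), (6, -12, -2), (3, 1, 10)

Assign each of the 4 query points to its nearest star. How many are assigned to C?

(3, -2, 9) — d² to each: A:76, B:350, C:84 → nearest is A
(-8, 8, 1) — d² to each: A:141, B:85, C:153 → nearest is B
(6, -12, -2) — d² to each: A:506, B:480, C:542 → nearest is B
(3, 1, 10) — d² to each: A:46, B:330, C:42 → nearest is C
1 of the 4 points has C as nearest.

1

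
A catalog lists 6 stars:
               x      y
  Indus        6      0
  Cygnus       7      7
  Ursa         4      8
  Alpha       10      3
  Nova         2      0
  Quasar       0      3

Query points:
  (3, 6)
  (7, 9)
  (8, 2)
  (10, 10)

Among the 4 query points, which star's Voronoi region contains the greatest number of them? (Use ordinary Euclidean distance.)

(3, 6) — d² to each: Indus:45, Cygnus:17, Ursa:5, Alpha:58, Nova:37, Quasar:18 → nearest is Ursa
(7, 9) — d² to each: Indus:82, Cygnus:4, Ursa:10, Alpha:45, Nova:106, Quasar:85 → nearest is Cygnus
(8, 2) — d² to each: Indus:8, Cygnus:26, Ursa:52, Alpha:5, Nova:40, Quasar:65 → nearest is Alpha
(10, 10) — d² to each: Indus:116, Cygnus:18, Ursa:40, Alpha:49, Nova:164, Quasar:149 → nearest is Cygnus
Tally — Cygnus:2, Ursa:1, Alpha:1. Cygnus captures the most (2).

Cygnus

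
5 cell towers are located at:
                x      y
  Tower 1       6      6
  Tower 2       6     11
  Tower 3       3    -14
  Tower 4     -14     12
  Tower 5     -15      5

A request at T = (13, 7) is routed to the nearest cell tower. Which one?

Tower 1

Since √ is increasing, it suffices to compare squared distances:
d²(T, Tower 1) = (13−6)² + (7−6)² = 49 + 1 = 50
d²(T, Tower 2) = (13−6)² + (7−11)² = 49 + 16 = 65
d²(T, Tower 3) = (13−3)² + (7−(-14))² = 100 + 441 = 541
d²(T, Tower 4) = (13−(-14))² + (7−12)² = 729 + 25 = 754
d²(T, Tower 5) = (13−(-15))² + (7−5)² = 784 + 4 = 788
Minimum is at Tower 1.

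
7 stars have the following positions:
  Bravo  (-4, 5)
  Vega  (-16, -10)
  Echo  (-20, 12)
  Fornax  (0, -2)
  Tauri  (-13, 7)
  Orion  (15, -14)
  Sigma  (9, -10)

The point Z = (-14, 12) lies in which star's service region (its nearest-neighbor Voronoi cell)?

Since √ is increasing, it suffices to compare squared distances:
d²(Z, Bravo) = (-14−(-4))² + (12−5)² = 100 + 49 = 149
d²(Z, Vega) = (-14−(-16))² + (12−(-10))² = 4 + 484 = 488
d²(Z, Echo) = (-14−(-20))² + (12−12)² = 36 + 0 = 36
d²(Z, Fornax) = (-14−0)² + (12−(-2))² = 196 + 196 = 392
d²(Z, Tauri) = (-14−(-13))² + (12−7)² = 1 + 25 = 26
d²(Z, Orion) = (-14−15)² + (12−(-14))² = 841 + 676 = 1517
d²(Z, Sigma) = (-14−9)² + (12−(-10))² = 529 + 484 = 1013
The smallest is to Tauri, so Z lies in the Voronoi region of Tauri.

Tauri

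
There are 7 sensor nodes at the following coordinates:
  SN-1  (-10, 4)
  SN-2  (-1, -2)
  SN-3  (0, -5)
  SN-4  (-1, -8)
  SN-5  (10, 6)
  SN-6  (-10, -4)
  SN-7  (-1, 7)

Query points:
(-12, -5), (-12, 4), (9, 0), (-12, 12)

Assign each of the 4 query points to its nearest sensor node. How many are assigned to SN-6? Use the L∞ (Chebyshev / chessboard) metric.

(-12, -5) — d to each: SN-1:9, SN-2:11, SN-3:12, SN-4:11, SN-5:22, SN-6:2, SN-7:12 → nearest is SN-6
(-12, 4) — d to each: SN-1:2, SN-2:11, SN-3:12, SN-4:12, SN-5:22, SN-6:8, SN-7:11 → nearest is SN-1
(9, 0) — d to each: SN-1:19, SN-2:10, SN-3:9, SN-4:10, SN-5:6, SN-6:19, SN-7:10 → nearest is SN-5
(-12, 12) — d to each: SN-1:8, SN-2:14, SN-3:17, SN-4:20, SN-5:22, SN-6:16, SN-7:11 → nearest is SN-1
1 of the 4 points has SN-6 as nearest.

1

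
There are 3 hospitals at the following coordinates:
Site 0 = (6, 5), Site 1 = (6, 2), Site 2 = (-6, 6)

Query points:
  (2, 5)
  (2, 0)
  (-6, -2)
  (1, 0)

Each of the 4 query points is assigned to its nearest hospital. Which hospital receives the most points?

Site 1

(2, 5) — d² to each: Site 0:16, Site 1:25, Site 2:65 → nearest is Site 0
(2, 0) — d² to each: Site 0:41, Site 1:20, Site 2:100 → nearest is Site 1
(-6, -2) — d² to each: Site 0:193, Site 1:160, Site 2:64 → nearest is Site 2
(1, 0) — d² to each: Site 0:50, Site 1:29, Site 2:85 → nearest is Site 1
Tally — Site 0:1, Site 1:2, Site 2:1. Site 1 captures the most (2).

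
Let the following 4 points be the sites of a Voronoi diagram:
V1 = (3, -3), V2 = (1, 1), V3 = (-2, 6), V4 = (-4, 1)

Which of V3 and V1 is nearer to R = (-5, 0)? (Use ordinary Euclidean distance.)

V3

Compare squared distances:
|RV3|² = (-5−(-2))² + (0−6)² = 9 + 36 = 45
|RV1|² = (-5−3)² + (0−(-3))² = 64 + 9 = 73
45 < 73, so V3 is closer.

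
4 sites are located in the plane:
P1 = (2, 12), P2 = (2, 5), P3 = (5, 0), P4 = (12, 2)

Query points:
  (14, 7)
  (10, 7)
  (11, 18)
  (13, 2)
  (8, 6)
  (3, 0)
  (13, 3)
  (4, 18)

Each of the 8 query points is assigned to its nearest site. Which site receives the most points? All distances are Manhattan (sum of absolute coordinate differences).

P4

(14, 7) — d to each: P1:17, P2:14, P3:16, P4:7 → nearest is P4
(10, 7) — d to each: P1:13, P2:10, P3:12, P4:7 → nearest is P4
(11, 18) — d to each: P1:15, P2:22, P3:24, P4:17 → nearest is P1
(13, 2) — d to each: P1:21, P2:14, P3:10, P4:1 → nearest is P4
(8, 6) — d to each: P1:12, P2:7, P3:9, P4:8 → nearest is P2
(3, 0) — d to each: P1:13, P2:6, P3:2, P4:11 → nearest is P3
(13, 3) — d to each: P1:20, P2:13, P3:11, P4:2 → nearest is P4
(4, 18) — d to each: P1:8, P2:15, P3:19, P4:24 → nearest is P1
Tally — P1:2, P2:1, P3:1, P4:4. P4 captures the most (4).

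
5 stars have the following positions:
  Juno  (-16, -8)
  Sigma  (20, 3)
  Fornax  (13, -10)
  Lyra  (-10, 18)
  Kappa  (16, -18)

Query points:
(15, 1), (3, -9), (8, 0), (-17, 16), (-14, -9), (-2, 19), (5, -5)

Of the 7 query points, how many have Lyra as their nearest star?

(15, 1) — d² to each: Juno:1042, Sigma:29, Fornax:125, Lyra:914, Kappa:362 → nearest is Sigma
(3, -9) — d² to each: Juno:362, Sigma:433, Fornax:101, Lyra:898, Kappa:250 → nearest is Fornax
(8, 0) — d² to each: Juno:640, Sigma:153, Fornax:125, Lyra:648, Kappa:388 → nearest is Fornax
(-17, 16) — d² to each: Juno:577, Sigma:1538, Fornax:1576, Lyra:53, Kappa:2245 → nearest is Lyra
(-14, -9) — d² to each: Juno:5, Sigma:1300, Fornax:730, Lyra:745, Kappa:981 → nearest is Juno
(-2, 19) — d² to each: Juno:925, Sigma:740, Fornax:1066, Lyra:65, Kappa:1693 → nearest is Lyra
(5, -5) — d² to each: Juno:450, Sigma:289, Fornax:89, Lyra:754, Kappa:290 → nearest is Fornax
2 of the 7 points have Lyra as nearest.

2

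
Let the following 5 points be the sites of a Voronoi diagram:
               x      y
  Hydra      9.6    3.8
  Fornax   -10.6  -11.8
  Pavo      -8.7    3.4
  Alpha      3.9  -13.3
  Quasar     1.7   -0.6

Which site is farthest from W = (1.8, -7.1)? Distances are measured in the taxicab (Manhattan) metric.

d(W, Hydra) = |1.8−9.6| + |-7.1−3.8| = 7.8 + 10.9 = 18.7
d(W, Fornax) = |1.8−(-10.6)| + |-7.1−(-11.8)| = 12.4 + 4.7 = 17.1
d(W, Pavo) = |1.8−(-8.7)| + |-7.1−3.4| = 10.5 + 10.5 = 21
d(W, Alpha) = |1.8−3.9| + |-7.1−(-13.3)| = 2.1 + 6.2 = 8.3
d(W, Quasar) = |1.8−1.7| + |-7.1−(-0.6)| = 0.1 + 6.5 = 6.6
The largest is to Pavo.

Pavo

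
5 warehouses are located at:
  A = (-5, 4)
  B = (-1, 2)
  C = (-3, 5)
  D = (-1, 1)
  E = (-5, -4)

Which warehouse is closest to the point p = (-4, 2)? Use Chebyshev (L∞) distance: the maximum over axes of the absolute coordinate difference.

d(p,A) = max(1, 2) = 2
d(p,B) = max(3, 0) = 3
d(p,C) = max(1, 3) = 3
d(p,D) = max(3, 1) = 3
d(p,E) = max(1, 6) = 6
A is nearest.

A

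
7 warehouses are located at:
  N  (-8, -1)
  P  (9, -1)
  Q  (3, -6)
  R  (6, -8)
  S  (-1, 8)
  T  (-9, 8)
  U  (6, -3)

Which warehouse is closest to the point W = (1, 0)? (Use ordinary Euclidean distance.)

U

Compare squared distances (the ordering matches that of the actual distances):
|WN|² = (1−(-8))² + (0−(-1))² = 81 + 1 = 82
|WP|² = (1−9)² + (0−(-1))² = 64 + 1 = 65
|WQ|² = (1−3)² + (0−(-6))² = 4 + 36 = 40
|WR|² = (1−6)² + (0−(-8))² = 25 + 64 = 89
|WS|² = (1−(-1))² + (0−8)² = 4 + 64 = 68
|WT|² = (1−(-9))² + (0−8)² = 100 + 64 = 164
|WU|² = (1−6)² + (0−(-3))² = 25 + 9 = 34
U is nearest.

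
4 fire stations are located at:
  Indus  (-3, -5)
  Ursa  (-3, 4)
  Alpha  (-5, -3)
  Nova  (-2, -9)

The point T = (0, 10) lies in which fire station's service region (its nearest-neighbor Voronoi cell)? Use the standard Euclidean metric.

Ursa

Squared Euclidean distances:
d²(T, Indus) = (0−(-3))² + (10−(-5))² = 9 + 225 = 234
d²(T, Ursa) = (0−(-3))² + (10−4)² = 9 + 36 = 45
d²(T, Alpha) = (0−(-5))² + (10−(-3))² = 25 + 169 = 194
d²(T, Nova) = (0−(-2))² + (10−(-9))² = 4 + 361 = 365
Minimum is at Ursa.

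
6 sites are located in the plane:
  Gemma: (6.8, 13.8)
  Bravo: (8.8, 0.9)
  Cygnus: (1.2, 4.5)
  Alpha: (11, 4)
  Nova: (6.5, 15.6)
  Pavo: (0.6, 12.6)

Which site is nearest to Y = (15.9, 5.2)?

Alpha

Since √ is increasing, it suffices to compare squared distances:
d²(Y, Gemma) = (15.9−6.8)² + (5.2−13.8)² = 82.81 + 73.96 = 156.77
d²(Y, Bravo) = (15.9−8.8)² + (5.2−0.9)² = 50.41 + 18.49 = 68.9
d²(Y, Cygnus) = (15.9−1.2)² + (5.2−4.5)² = 216.09 + 0.49 = 216.58
d²(Y, Alpha) = (15.9−11)² + (5.2−4)² = 24.01 + 1.44 = 25.45
d²(Y, Nova) = (15.9−6.5)² + (5.2−15.6)² = 88.36 + 108.16 = 196.52
d²(Y, Pavo) = (15.9−0.6)² + (5.2−12.6)² = 234.09 + 54.76 = 288.85
The smallest is to Alpha, so Y lies in the Voronoi region of Alpha.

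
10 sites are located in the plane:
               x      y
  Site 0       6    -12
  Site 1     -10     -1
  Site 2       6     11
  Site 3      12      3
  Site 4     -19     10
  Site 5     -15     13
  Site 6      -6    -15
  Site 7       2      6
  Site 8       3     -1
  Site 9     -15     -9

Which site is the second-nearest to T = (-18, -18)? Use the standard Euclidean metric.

Squared Euclidean distances:
d²(T, Site 0) = (-18−6)² + (-18−(-12))² = 576 + 36 = 612
d²(T, Site 1) = (-18−(-10))² + (-18−(-1))² = 64 + 289 = 353
d²(T, Site 2) = (-18−6)² + (-18−11)² = 576 + 841 = 1417
d²(T, Site 3) = (-18−12)² + (-18−3)² = 900 + 441 = 1341
d²(T, Site 4) = (-18−(-19))² + (-18−10)² = 1 + 784 = 785
d²(T, Site 5) = (-18−(-15))² + (-18−13)² = 9 + 961 = 970
d²(T, Site 6) = (-18−(-6))² + (-18−(-15))² = 144 + 9 = 153
d²(T, Site 7) = (-18−2)² + (-18−6)² = 400 + 576 = 976
d²(T, Site 8) = (-18−3)² + (-18−(-1))² = 441 + 289 = 730
d²(T, Site 9) = (-18−(-15))² + (-18−(-9))² = 9 + 81 = 90
Sorted ascending: Site 9, Site 6, Site 1, … — the second-nearest is Site 6.

Site 6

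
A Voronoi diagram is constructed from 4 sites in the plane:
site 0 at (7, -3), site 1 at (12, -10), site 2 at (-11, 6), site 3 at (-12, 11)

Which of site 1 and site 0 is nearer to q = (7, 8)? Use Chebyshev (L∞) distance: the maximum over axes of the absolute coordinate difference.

d(q, site 1) = max(5, 18) = 18
d(q, site 0) = max(0, 11) = 11
18 > 11, so site 0 is closer.

site 0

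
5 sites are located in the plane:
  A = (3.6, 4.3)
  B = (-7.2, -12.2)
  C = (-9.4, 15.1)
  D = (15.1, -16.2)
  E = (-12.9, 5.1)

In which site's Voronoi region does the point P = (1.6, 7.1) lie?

A

Compare squared distances (the ordering matches that of the actual distances):
|PA|² = 4 + 7.84 = 11.84
|PB|² = 77.44 + 372.49 = 449.93
|PC|² = 121 + 64 = 185
|PD|² = 182.25 + 542.89 = 725.14
|PE|² = 210.25 + 4 = 214.25
The smallest is to A, so P lies in the Voronoi region of A.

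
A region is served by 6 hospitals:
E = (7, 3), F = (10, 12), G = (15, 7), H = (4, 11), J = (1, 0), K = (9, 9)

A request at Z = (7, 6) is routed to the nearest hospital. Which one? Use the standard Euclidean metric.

Compare squared distances (the ordering matches that of the actual distances):
|ZE|² = (7−7)² + (6−3)² = 0 + 9 = 9
|ZF|² = (7−10)² + (6−12)² = 9 + 36 = 45
|ZG|² = (7−15)² + (6−7)² = 64 + 1 = 65
|ZH|² = (7−4)² + (6−11)² = 9 + 25 = 34
|ZJ|² = (7−1)² + (6−0)² = 36 + 36 = 72
|ZK|² = (7−9)² + (6−9)² = 4 + 9 = 13
Minimum is at E.

E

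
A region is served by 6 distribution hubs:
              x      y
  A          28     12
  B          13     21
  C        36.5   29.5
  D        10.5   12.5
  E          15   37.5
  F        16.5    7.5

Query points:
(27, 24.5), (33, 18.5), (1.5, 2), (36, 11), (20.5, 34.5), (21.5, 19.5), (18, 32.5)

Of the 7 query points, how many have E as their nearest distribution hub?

(27, 24.5) — d² to each: A:157.25, B:208.25, C:115.25, D:416.25, E:313, F:399.25 → nearest is C
(33, 18.5) — d² to each: A:67.25, B:406.25, C:133.25, D:542.25, E:685, F:393.25 → nearest is A
(1.5, 2) — d² to each: A:802.25, B:493.25, C:1981.25, D:191.25, E:1442.5, F:255.25 → nearest is D
(36, 11) — d² to each: A:65, B:629, C:342.5, D:652.5, E:1143.25, F:392.5 → nearest is A
(20.5, 34.5) — d² to each: A:562.5, B:238.5, C:281, D:584, E:39.25, F:745 → nearest is E
(21.5, 19.5) — d² to each: A:98.5, B:74.5, C:325, D:170, E:366.25, F:169 → nearest is B
(18, 32.5) — d² to each: A:520.25, B:157.25, C:351.25, D:456.25, E:34, F:627.25 → nearest is E
2 of the 7 points have E as nearest.

2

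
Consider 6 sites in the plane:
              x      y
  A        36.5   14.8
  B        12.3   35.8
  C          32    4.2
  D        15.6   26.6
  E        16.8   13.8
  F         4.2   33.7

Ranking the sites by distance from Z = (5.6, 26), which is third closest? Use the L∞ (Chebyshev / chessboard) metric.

D

d(Z,A) = max(30.9, 11.2) = 30.9
d(Z,B) = max(6.7, 9.8) = 9.8
d(Z,C) = max(26.4, 21.8) = 26.4
d(Z,D) = max(10, 0.6) = 10
d(Z,E) = max(11.2, 12.2) = 12.2
d(Z,F) = max(1.4, 7.7) = 7.7
Sorted ascending: F, B, D, E, … — the third-nearest is D.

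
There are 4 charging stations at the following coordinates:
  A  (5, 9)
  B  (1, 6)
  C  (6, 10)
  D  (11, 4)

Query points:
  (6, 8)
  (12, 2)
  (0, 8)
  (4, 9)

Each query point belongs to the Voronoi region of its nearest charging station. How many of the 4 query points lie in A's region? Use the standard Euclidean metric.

2

(6, 8) — d² to each: A:2, B:29, C:4, D:41 → nearest is A
(12, 2) — d² to each: A:98, B:137, C:100, D:5 → nearest is D
(0, 8) — d² to each: A:26, B:5, C:40, D:137 → nearest is B
(4, 9) — d² to each: A:1, B:18, C:5, D:74 → nearest is A
2 of the 4 points have A as nearest.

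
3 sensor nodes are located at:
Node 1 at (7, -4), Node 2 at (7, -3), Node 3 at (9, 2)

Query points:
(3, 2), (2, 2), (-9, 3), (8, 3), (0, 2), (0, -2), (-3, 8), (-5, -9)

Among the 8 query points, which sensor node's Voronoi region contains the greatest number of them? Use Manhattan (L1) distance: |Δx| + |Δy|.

Node 3

(3, 2) — d to each: Node 1:10, Node 2:9, Node 3:6 → nearest is Node 3
(2, 2) — d to each: Node 1:11, Node 2:10, Node 3:7 → nearest is Node 3
(-9, 3) — d to each: Node 1:23, Node 2:22, Node 3:19 → nearest is Node 3
(8, 3) — d to each: Node 1:8, Node 2:7, Node 3:2 → nearest is Node 3
(0, 2) — d to each: Node 1:13, Node 2:12, Node 3:9 → nearest is Node 3
(0, -2) — d to each: Node 1:9, Node 2:8, Node 3:13 → nearest is Node 2
(-3, 8) — d to each: Node 1:22, Node 2:21, Node 3:18 → nearest is Node 3
(-5, -9) — d to each: Node 1:17, Node 2:18, Node 3:25 → nearest is Node 1
Tally — Node 1:1, Node 2:1, Node 3:6. Node 3 captures the most (6).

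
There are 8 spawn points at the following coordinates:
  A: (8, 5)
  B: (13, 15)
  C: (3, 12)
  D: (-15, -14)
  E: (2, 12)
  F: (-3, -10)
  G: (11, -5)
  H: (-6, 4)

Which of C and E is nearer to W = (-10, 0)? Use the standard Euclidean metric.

Compare squared distances:
|WC|² = (-10−3)² + (0−12)² = 169 + 144 = 313
|WE|² = (-10−2)² + (0−12)² = 144 + 144 = 288
313 > 288, so E is closer.

E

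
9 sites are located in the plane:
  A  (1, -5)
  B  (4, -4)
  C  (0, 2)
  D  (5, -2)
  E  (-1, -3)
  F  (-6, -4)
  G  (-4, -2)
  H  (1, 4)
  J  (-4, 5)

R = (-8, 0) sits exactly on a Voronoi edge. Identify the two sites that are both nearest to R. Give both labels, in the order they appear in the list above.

F and G

Squared distances from R to each site:
|RA|² = (-8−1)² + (0−(-5))² = 81 + 25 = 106
|RB|² = (-8−4)² + (0−(-4))² = 144 + 16 = 160
|RC|² = (-8−0)² + (0−2)² = 64 + 4 = 68
|RD|² = (-8−5)² + (0−(-2))² = 169 + 4 = 173
|RE|² = (-8−(-1))² + (0−(-3))² = 49 + 9 = 58
|RF|² = (-8−(-6))² + (0−(-4))² = 4 + 16 = 20
|RG|² = (-8−(-4))² + (0−(-2))² = 16 + 4 = 20
|RH|² = (-8−1)² + (0−4)² = 81 + 16 = 97
|RJ|² = (-8−(-4))² + (0−5)² = 16 + 25 = 41
R is equidistant from F and G (both at squared distance 20), and every other site is strictly farther — so R lies on the F–G Voronoi edge.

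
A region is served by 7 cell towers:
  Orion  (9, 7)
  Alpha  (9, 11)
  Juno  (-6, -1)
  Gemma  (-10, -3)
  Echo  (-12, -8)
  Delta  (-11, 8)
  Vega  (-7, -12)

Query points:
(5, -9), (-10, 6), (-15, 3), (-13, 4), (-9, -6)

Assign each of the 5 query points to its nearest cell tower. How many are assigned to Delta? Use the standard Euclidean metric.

3

(5, -9) — d² to each: Orion:272, Alpha:416, Juno:185, Gemma:261, Echo:290, Delta:545, Vega:153 → nearest is Vega
(-10, 6) — d² to each: Orion:362, Alpha:386, Juno:65, Gemma:81, Echo:200, Delta:5, Vega:333 → nearest is Delta
(-15, 3) — d² to each: Orion:592, Alpha:640, Juno:97, Gemma:61, Echo:130, Delta:41, Vega:289 → nearest is Delta
(-13, 4) — d² to each: Orion:493, Alpha:533, Juno:74, Gemma:58, Echo:145, Delta:20, Vega:292 → nearest is Delta
(-9, -6) — d² to each: Orion:493, Alpha:613, Juno:34, Gemma:10, Echo:13, Delta:200, Vega:40 → nearest is Gemma
3 of the 5 points have Delta as nearest.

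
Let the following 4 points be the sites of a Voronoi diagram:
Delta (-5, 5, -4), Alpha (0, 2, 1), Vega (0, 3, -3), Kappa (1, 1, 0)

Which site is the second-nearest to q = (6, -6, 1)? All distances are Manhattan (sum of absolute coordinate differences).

d(q, Delta) = 11 + 11 + 5 = 27
d(q, Alpha) = 6 + 8 + 0 = 14
d(q, Vega) = 6 + 9 + 4 = 19
d(q, Kappa) = 5 + 7 + 1 = 13
Sorted ascending: Kappa, Alpha, Vega, … — the second-nearest is Alpha.

Alpha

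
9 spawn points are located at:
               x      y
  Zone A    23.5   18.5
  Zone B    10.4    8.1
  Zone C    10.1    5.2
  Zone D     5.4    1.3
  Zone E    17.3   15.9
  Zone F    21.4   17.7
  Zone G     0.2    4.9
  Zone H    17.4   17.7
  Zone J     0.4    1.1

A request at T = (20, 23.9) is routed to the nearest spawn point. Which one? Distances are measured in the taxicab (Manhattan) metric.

d(T, Zone A) = |20−23.5| + |23.9−18.5| = 3.5 + 5.4 = 8.9
d(T, Zone B) = |20−10.4| + |23.9−8.1| = 9.6 + 15.8 = 25.4
d(T, Zone C) = |20−10.1| + |23.9−5.2| = 9.9 + 18.7 = 28.6
d(T, Zone D) = |20−5.4| + |23.9−1.3| = 14.6 + 22.6 = 37.2
d(T, Zone E) = |20−17.3| + |23.9−15.9| = 2.7 + 8 = 10.7
d(T, Zone F) = |20−21.4| + |23.9−17.7| = 1.4 + 6.2 = 7.6
d(T, Zone G) = |20−0.2| + |23.9−4.9| = 19.8 + 19 = 38.8
d(T, Zone H) = |20−17.4| + |23.9−17.7| = 2.6 + 6.2 = 8.8
d(T, Zone J) = |20−0.4| + |23.9−1.1| = 19.6 + 22.8 = 42.4
The smallest is to Zone F, so T lies in the Voronoi region of Zone F.

Zone F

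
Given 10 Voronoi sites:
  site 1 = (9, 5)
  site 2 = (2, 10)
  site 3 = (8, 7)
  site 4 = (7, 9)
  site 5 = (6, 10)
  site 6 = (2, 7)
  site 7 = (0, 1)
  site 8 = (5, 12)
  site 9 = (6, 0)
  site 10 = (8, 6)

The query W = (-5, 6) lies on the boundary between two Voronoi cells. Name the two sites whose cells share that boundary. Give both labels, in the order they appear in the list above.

Squared distances from W to each site:
d²(W, site 1) = (-5−9)² + (6−5)² = 196 + 1 = 197
d²(W, site 2) = (-5−2)² + (6−10)² = 49 + 16 = 65
d²(W, site 3) = (-5−8)² + (6−7)² = 169 + 1 = 170
d²(W, site 4) = (-5−7)² + (6−9)² = 144 + 9 = 153
d²(W, site 5) = (-5−6)² + (6−10)² = 121 + 16 = 137
d²(W, site 6) = (-5−2)² + (6−7)² = 49 + 1 = 50
d²(W, site 7) = (-5−0)² + (6−1)² = 25 + 25 = 50
d²(W, site 8) = (-5−5)² + (6−12)² = 100 + 36 = 136
d²(W, site 9) = (-5−6)² + (6−0)² = 121 + 36 = 157
d²(W, site 10) = (-5−8)² + (6−6)² = 169 + 0 = 169
W is equidistant from site 6 and site 7 (both at squared distance 50), and every other site is strictly farther — so W lies on the site 6–site 7 Voronoi edge.

site 6 and site 7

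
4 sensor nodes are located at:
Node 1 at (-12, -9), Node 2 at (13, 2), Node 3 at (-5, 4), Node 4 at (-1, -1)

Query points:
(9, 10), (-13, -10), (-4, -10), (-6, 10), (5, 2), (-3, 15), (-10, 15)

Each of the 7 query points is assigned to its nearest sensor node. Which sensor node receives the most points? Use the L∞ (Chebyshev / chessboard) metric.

Node 3

(9, 10) — d to each: Node 1:21, Node 2:8, Node 3:14, Node 4:11 → nearest is Node 2
(-13, -10) — d to each: Node 1:1, Node 2:26, Node 3:14, Node 4:12 → nearest is Node 1
(-4, -10) — d to each: Node 1:8, Node 2:17, Node 3:14, Node 4:9 → nearest is Node 1
(-6, 10) — d to each: Node 1:19, Node 2:19, Node 3:6, Node 4:11 → nearest is Node 3
(5, 2) — d to each: Node 1:17, Node 2:8, Node 3:10, Node 4:6 → nearest is Node 4
(-3, 15) — d to each: Node 1:24, Node 2:16, Node 3:11, Node 4:16 → nearest is Node 3
(-10, 15) — d to each: Node 1:24, Node 2:23, Node 3:11, Node 4:16 → nearest is Node 3
Tally — Node 1:2, Node 2:1, Node 3:3, Node 4:1. Node 3 captures the most (3).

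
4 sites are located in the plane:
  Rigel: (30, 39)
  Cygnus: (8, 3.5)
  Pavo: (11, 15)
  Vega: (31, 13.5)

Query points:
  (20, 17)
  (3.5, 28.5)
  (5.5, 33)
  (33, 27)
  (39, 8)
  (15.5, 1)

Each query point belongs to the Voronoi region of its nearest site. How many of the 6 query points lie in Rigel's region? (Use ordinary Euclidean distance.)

(20, 17) — d² to each: Rigel:584, Cygnus:326.25, Pavo:85, Vega:133.25 → nearest is Pavo
(3.5, 28.5) — d² to each: Rigel:812.5, Cygnus:645.25, Pavo:238.5, Vega:981.25 → nearest is Pavo
(5.5, 33) — d² to each: Rigel:636.25, Cygnus:876.5, Pavo:354.25, Vega:1030.5 → nearest is Pavo
(33, 27) — d² to each: Rigel:153, Cygnus:1177.25, Pavo:628, Vega:186.25 → nearest is Rigel
(39, 8) — d² to each: Rigel:1042, Cygnus:981.25, Pavo:833, Vega:94.25 → nearest is Vega
(15.5, 1) — d² to each: Rigel:1654.25, Cygnus:62.5, Pavo:216.25, Vega:396.5 → nearest is Cygnus
1 of the 6 points has Rigel as nearest.

1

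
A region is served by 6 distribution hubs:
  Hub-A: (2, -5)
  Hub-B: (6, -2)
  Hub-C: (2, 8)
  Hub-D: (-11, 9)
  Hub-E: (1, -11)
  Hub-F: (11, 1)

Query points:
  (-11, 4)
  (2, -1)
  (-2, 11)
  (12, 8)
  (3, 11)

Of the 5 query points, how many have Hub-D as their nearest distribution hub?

(-11, 4) — d² to each: Hub-A:250, Hub-B:325, Hub-C:185, Hub-D:25, Hub-E:369, Hub-F:493 → nearest is Hub-D
(2, -1) — d² to each: Hub-A:16, Hub-B:17, Hub-C:81, Hub-D:269, Hub-E:101, Hub-F:85 → nearest is Hub-A
(-2, 11) — d² to each: Hub-A:272, Hub-B:233, Hub-C:25, Hub-D:85, Hub-E:493, Hub-F:269 → nearest is Hub-C
(12, 8) — d² to each: Hub-A:269, Hub-B:136, Hub-C:100, Hub-D:530, Hub-E:482, Hub-F:50 → nearest is Hub-F
(3, 11) — d² to each: Hub-A:257, Hub-B:178, Hub-C:10, Hub-D:200, Hub-E:488, Hub-F:164 → nearest is Hub-C
1 of the 5 points has Hub-D as nearest.

1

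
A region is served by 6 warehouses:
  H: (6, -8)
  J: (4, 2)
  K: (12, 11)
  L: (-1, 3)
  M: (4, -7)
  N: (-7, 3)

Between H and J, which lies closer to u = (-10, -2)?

Compare squared distances:
|uH|² = (-10−6)² + (-2−(-8))² = 256 + 36 = 292
|uJ|² = (-10−4)² + (-2−2)² = 196 + 16 = 212
292 > 212, so J is closer.

J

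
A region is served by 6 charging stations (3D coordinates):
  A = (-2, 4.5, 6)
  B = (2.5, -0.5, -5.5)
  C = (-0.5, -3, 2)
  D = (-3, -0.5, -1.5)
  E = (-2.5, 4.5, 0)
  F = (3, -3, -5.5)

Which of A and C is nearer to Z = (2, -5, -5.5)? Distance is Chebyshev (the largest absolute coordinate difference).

d(Z,A) = max(4, 9.5, 11.5) = 11.5
d(Z,C) = max(2.5, 2, 7.5) = 7.5
11.5 > 7.5, so C is closer.

C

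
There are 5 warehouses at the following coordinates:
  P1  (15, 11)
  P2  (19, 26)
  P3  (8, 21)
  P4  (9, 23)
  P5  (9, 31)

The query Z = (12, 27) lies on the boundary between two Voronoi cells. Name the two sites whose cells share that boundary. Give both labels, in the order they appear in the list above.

Squared distances from Z to each site:
|ZP1|² = (12−15)² + (27−11)² = 9 + 256 = 265
|ZP2|² = (12−19)² + (27−26)² = 49 + 1 = 50
|ZP3|² = (12−8)² + (27−21)² = 16 + 36 = 52
|ZP4|² = (12−9)² + (27−23)² = 9 + 16 = 25
|ZP5|² = (12−9)² + (27−31)² = 9 + 16 = 25
Z is equidistant from P4 and P5 (both at squared distance 25), and every other site is strictly farther — so Z lies on the P4–P5 Voronoi edge.

P4 and P5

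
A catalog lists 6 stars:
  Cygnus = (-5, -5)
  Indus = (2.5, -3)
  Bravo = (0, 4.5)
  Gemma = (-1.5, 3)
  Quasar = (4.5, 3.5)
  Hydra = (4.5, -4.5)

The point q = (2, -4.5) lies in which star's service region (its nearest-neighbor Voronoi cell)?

Indus

Squared Euclidean distances:
d²(q, Cygnus) = 49 + 0.25 = 49.25
d²(q, Indus) = 0.25 + 2.25 = 2.5
d²(q, Bravo) = 4 + 81 = 85
d²(q, Gemma) = 12.25 + 56.25 = 68.5
d²(q, Quasar) = 6.25 + 64 = 70.25
d²(q, Hydra) = 6.25 + 0 = 6.25
Indus is nearest.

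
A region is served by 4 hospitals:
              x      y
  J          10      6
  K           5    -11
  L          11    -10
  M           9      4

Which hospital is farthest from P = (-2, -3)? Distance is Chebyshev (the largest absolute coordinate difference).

d(P,J) = max(12, 9) = 12
d(P,K) = max(7, 8) = 8
d(P,L) = max(13, 7) = 13
d(P,M) = max(11, 7) = 11
The largest is to L.

L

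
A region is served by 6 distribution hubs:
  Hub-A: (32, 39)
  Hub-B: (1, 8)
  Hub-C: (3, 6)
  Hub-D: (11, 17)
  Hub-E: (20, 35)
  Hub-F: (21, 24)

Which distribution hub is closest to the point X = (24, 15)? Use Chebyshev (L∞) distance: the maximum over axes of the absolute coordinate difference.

d(X, Hub-A) = max(8, 24) = 24
d(X, Hub-B) = max(23, 7) = 23
d(X, Hub-C) = max(21, 9) = 21
d(X, Hub-D) = max(13, 2) = 13
d(X, Hub-E) = max(4, 20) = 20
d(X, Hub-F) = max(3, 9) = 9
Hub-F is nearest.

Hub-F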